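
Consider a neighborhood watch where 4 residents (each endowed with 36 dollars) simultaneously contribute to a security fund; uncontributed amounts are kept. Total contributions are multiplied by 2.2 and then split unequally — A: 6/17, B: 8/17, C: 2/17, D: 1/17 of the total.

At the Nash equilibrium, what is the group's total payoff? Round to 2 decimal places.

A player with share s gets back 2.2·s per unit contributed, so full contribution is dominant for anyone with s > 1/2.2 = 0.4545 and zero contribution is dominant for anyone below.
The only share above 0.4545 is B's 8/17, contributing 36; the remaining 3 contribute 0. Total contributed: 36.
The security fund pays out 2.2 × 36 = 79.20 in total (split across the unequal shares, but the aggregate is all that matters for the group sum).
The 3 free-riders keep 36 each, adding 108. Group total = 108 + 79.20 = 187.20.

187.20 dollars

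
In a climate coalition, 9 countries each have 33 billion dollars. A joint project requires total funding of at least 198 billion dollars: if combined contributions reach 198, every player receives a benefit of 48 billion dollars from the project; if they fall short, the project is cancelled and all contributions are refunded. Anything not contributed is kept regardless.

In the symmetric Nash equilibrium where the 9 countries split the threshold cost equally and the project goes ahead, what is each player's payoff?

Equal share of the threshold: 198/9 = 22.
At this profile no one gains by cutting their contribution: any cut drops the total below 198, the project is cancelled, contributions are refunded, and the deviator ends with 33, which is less than 33 − 22 + 48 = 59. Contributing more than 22 just wastes the excess. So contributing exactly 22 is a best response.
Each player's payoff: 33 − 22 + 48 = 59.

59 billion dollars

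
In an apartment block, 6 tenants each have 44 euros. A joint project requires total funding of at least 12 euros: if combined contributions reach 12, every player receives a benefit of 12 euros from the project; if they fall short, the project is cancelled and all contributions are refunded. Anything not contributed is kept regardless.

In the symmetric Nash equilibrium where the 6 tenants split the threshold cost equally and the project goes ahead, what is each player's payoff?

54 euros

Equal share of the threshold: 12/6 = 2.
At this profile no one gains by cutting their contribution: any cut drops the total below 12, the project is cancelled, contributions are refunded, and the deviator ends with 44, which is less than 44 − 2 + 12 = 54. Contributing more than 2 just wastes the excess. So contributing exactly 2 is a best response.
Each player's payoff: 44 − 2 + 12 = 54.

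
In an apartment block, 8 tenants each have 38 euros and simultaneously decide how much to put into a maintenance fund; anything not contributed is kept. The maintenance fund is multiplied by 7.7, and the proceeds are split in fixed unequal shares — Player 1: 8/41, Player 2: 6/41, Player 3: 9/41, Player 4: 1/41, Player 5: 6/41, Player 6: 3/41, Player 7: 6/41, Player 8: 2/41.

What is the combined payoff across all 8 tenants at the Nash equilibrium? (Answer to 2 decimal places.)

1577.00 euros

A player with share s gets back 7.7·s per unit contributed, so full contribution is dominant for anyone with s > 1/7.7 = 0.1299 and zero contribution is dominant for anyone below.
Player 1, Player 2, Player 3, Player 5 and Player 7 are above the threshold, contributing 38 each; the remaining 3 contribute 0. Total contributed: 190.
The maintenance fund pays out 7.7 × 190 = 1463.00 in total (split across the unequal shares, but the aggregate is all that matters for the group sum).
The 3 free-riders keep 38 each, adding 114. Group total = 114 + 1463.00 = 1577.00.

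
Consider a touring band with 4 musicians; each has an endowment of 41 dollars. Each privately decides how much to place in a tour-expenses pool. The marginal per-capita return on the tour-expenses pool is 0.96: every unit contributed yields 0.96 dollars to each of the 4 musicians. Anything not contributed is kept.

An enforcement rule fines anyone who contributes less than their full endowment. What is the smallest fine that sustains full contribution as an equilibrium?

Given the others contribute fully, the best deviation is to contribute 0 (any partial contribution still incurs the fine and gives up units whose private return 0.96 is below 1).
Deviating from 41 to 0 saves 41 dollars but forfeits the deviator's share of the drop in the tour-expenses pool: 0.96 × 41 = 39.36.
So the deviation gain is 41 − 39.36 = 1.64, and the fine must be at least 1.64 dollars to wipe it out.

1.64 dollars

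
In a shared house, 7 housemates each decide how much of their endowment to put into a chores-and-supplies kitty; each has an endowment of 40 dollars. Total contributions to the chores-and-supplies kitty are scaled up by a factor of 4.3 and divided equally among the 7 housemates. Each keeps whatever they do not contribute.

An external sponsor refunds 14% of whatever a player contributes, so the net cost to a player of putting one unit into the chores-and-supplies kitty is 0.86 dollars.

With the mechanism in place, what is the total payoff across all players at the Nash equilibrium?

Even with the mechanism, each unit contributed returns only (4.3/7) / 0.86 = 0.7143 per unit of net cost, so contributing nothing is still dominant.
Everyone keeps their endowment and the group total is 7 × 40 = 280.

280.00 dollars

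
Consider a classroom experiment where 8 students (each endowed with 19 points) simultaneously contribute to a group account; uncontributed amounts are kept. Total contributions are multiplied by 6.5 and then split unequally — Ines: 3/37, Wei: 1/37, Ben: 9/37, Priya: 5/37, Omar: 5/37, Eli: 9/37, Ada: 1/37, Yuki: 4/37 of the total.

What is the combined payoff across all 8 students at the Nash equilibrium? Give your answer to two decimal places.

361.00 points

Player j's private return per contributed unit is 6.5 × (j's share). Contributing is weakly dominant for j when that share is at least 1/6.5 = 0.1538, and contributing 0 is dominant otherwise.
The shares above 0.1538 belong to Ben and Eli, contributing 19 each; the remaining 6 contribute 0. Total contributed: 38.
The group account pays out 6.5 × 38 = 247.00 in total (split across the unequal shares, but the aggregate is all that matters for the group sum).
The 6 free-riders keep 19 each, adding 114. Group total = 114 + 247.00 = 361.00.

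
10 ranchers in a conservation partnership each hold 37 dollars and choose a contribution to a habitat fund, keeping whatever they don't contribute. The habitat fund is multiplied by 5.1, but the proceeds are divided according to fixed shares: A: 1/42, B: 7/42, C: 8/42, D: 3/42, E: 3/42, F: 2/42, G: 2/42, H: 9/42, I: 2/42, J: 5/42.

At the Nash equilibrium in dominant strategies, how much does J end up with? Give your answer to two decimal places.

Each unit j contributes comes back to j as 5.1 × (j's share), so j prefers to contribute only if that share exceeds 1/5.1 = 0.1961; otherwise keeping the unit dominates.
Only H (9/42) clears that bar, contributing 37; the remaining 9 contribute 0. Total contributed: 37.
J keeps 37 and receives 5.1 × 37 × 5/42 = 22.46 from the habitat fund, for a payoff of 59.46.

59.46 dollars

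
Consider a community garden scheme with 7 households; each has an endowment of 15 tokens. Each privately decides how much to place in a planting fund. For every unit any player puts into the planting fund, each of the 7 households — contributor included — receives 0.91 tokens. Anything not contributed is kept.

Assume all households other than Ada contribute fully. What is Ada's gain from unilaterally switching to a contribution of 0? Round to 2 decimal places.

Switching from a contribution of 15 to 0 lets Ada keep an extra 15 tokens, but lowers the planting fund by 15, which costs Ada their own share of that drop: 0.91 × 15 = 13.65.
Net gain = 15 − 13.65 = 1.35. The private return per contributed unit (0.91) is below 1, so free-riding is indeed the best response regardless of what the others do.

1.35 tokens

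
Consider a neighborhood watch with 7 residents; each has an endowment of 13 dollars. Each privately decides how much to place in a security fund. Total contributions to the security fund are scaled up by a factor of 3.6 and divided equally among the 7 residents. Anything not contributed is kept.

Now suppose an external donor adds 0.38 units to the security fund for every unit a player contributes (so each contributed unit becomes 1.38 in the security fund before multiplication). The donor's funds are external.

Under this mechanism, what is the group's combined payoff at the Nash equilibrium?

91.00 dollars

Even with the mechanism, each unit contributed returns only 3.6 × 1.38 / 7 = 0.7097 per unit of net cost, so contributing nothing is still dominant.
At the Nash equilibrium no one contributes; group total payoff = 7 × 13 = 91.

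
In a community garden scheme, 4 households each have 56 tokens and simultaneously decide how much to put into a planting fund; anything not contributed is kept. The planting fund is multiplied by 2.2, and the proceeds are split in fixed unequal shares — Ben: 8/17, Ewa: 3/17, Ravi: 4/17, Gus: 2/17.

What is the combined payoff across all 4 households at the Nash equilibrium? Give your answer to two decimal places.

291.20 tokens

Player j's private return per contributed unit is 2.2 × (j's share). Contributing is weakly dominant for j when that share is at least 1/2.2 = 0.4545, and contributing 0 is dominant otherwise.
Ben alone (share 8/17) is above the threshold, contributing 56; the remaining 3 contribute 0. Total contributed: 56.
The planting fund pays out 2.2 × 56 = 123.20 in total (split across the unequal shares, but the aggregate is all that matters for the group sum).
The 3 free-riders keep 56 each, adding 168. Group total = 168 + 123.20 = 291.20.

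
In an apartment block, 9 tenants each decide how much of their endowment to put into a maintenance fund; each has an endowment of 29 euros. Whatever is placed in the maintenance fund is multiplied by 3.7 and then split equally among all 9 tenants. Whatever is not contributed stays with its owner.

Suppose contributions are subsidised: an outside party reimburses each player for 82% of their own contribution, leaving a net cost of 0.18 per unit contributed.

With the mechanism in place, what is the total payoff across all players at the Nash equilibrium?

The effective private return per unit is now (3.7/9) / 0.18 = 2.2840 > 1, so every player's dominant strategy flips to full contribution.
At the Nash equilibrium everyone contributes 29. Group total payoff = 9 × (29 × 0.82 + 3.7 × 29) = 1179.72.

1179.72 euros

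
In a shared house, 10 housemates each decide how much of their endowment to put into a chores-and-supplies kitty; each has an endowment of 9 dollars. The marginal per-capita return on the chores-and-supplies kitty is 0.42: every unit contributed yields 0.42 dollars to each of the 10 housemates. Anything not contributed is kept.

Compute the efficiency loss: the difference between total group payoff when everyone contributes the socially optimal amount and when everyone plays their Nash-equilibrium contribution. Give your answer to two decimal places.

The private return per contributed unit is 0.42 < 1, so contributing 0 is dominant for every player. At the Nash equilibrium everyone keeps their 9, and the group total is 10 × 9 = 90.
Each contributed unit returns 4.200 to the group as a whole (0.42 to each of 10 players), which exceeds 1, so the social optimum is full contribution: group total = 4.200 × 90 = 378.00.
Efficiency loss = 378.00 − 90 = 288.00.

288.00 dollars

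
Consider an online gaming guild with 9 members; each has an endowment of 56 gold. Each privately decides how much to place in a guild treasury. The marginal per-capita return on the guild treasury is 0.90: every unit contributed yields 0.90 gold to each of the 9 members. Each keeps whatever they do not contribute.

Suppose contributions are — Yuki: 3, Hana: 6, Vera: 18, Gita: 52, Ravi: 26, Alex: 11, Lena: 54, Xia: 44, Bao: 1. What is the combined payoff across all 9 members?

Total contributed: 3 + 6 + 18 + 52 + 26 + 11 + 54 + 44 + 1 = 215; total kept: 9 × 56 − 215 = 289.
The guild treasury pays out 0.90 × 9 × 215 = 1741.50 in aggregate.
Group total = 289 + 1741.50 = 2030.50.

2030.50 gold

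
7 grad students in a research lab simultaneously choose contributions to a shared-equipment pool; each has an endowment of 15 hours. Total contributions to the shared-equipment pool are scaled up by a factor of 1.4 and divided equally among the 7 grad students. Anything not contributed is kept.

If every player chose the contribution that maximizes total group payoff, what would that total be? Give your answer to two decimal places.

147.00 hours

Each contributed unit returns 1.400 to the group as a whole (0.2000 to each of 7 players), which exceeds 1, so the social optimum is full contribution: group total = 1.400 × 105 = 147.00.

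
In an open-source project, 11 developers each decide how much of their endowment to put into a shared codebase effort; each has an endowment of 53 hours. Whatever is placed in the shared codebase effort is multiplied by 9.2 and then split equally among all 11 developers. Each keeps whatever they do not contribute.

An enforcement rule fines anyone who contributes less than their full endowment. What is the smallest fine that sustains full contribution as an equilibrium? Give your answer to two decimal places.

8.67 hours

Given the others contribute fully, the best deviation is to contribute 0 (any partial contribution still incurs the fine and gives up units whose private return 0.8364 is below 1).
Deviating from 53 to 0 saves 53 hours but forfeits the deviator's share of the drop in the shared codebase effort: 9.2/11 × 53 = 44.33.
So the deviation gain is 53 − 44.33 = 8.67, and the fine must be at least 8.67 hours to wipe it out.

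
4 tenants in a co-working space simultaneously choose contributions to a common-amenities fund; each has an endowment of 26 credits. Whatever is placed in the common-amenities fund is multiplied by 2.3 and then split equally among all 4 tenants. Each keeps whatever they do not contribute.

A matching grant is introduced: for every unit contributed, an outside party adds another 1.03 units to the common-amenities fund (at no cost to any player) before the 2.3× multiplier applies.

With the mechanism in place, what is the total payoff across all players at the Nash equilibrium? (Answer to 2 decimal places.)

485.58 credits

Under the mechanism each unit contributed yields 2.3 × 2.03 / 4 = 1.1673 back to its contributor per unit of net cost, which exceeds 1, making full contribution the dominant choice for everyone.
At the Nash equilibrium everyone contributes 26. Group total payoff = 2.3 × 2.03 × 104 = 485.58.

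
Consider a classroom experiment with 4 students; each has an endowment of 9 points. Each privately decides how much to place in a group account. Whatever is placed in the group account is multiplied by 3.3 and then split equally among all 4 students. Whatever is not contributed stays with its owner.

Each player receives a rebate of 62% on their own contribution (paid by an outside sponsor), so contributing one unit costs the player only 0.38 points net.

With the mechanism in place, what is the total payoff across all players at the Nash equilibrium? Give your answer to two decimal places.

With the mechanism, a contributed unit returns (3.3/4) / 0.38 = 2.1711 per unit of net cost to the contributor — now above 1 — so contributing fully is weakly dominant for every player.
At the Nash equilibrium everyone contributes 9. Group total payoff = 4 × (9 × 0.62 + 3.3 × 9) = 141.12.

141.12 points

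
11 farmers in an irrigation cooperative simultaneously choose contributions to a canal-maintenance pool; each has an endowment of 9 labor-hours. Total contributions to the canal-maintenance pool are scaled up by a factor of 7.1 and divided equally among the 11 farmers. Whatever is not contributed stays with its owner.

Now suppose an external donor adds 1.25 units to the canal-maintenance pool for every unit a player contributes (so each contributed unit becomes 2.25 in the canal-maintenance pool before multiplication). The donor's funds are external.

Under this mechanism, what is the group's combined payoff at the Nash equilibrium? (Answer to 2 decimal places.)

Under the mechanism each unit contributed yields 7.1 × 2.25 / 11 = 1.4523 back to its contributor per unit of net cost, which exceeds 1, making full contribution the dominant choice for everyone.
So the Nash equilibrium is full contribution by all 11; the group earns 7.1 × 2.25 × 99 = 1581.53.

1581.53 labor-hours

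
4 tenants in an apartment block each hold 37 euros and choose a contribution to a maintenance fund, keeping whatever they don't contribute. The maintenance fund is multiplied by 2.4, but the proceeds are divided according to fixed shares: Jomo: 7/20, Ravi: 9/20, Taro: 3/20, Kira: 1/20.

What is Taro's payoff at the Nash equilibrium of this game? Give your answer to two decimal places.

50.32 euros

Each unit j contributes comes back to j as 2.4 × (j's share), so j prefers to contribute only if that share exceeds 1/2.4 = 0.4167; otherwise keeping the unit dominates.
The only share above 0.4167 is Ravi's 9/20, contributing 37; the remaining 3 contribute 0. Total contributed: 37.
Taro keeps 37 and receives 2.4 × 37 × 3/20 = 13.32 from the maintenance fund, for a payoff of 50.32.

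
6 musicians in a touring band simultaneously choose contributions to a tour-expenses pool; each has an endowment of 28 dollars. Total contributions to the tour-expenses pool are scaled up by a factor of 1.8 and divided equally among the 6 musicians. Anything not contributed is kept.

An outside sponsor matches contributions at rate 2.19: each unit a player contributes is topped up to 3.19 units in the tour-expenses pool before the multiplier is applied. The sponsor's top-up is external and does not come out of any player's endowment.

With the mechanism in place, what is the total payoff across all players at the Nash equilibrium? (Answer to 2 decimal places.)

168.00 dollars

With the mechanism, a contributed unit returns 1.8 × 3.19 / 6 = 0.9570 per unit of net cost — still below 1 — so contributing 0 remains dominant for every player.
At the Nash equilibrium no one contributes; group total payoff = 6 × 28 = 168.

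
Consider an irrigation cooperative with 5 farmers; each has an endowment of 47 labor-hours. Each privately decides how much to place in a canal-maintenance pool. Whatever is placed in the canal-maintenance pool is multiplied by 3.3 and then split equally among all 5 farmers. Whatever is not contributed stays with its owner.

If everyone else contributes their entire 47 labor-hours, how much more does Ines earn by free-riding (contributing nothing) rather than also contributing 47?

Switching from a contribution of 47 to 0 lets Ines keep an extra 47 labor-hours, but lowers the canal-maintenance pool by 47, which costs Ines their own share of that drop: 3.3/5 × 47 = 31.02.
Net gain = 47 − 31.02 = 15.98. The private return per contributed unit (0.6600) is below 1, so free-riding is indeed the best response regardless of what the others do.

15.98 labor-hours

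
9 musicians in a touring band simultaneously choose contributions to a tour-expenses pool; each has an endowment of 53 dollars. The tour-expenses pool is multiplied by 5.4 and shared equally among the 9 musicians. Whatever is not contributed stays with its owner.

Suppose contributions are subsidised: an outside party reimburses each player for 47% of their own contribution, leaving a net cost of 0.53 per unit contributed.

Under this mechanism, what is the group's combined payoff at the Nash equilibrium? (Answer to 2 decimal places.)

The effective private return per unit is now (5.4/9) / 0.53 = 1.1321 > 1, so every player's dominant strategy flips to full contribution.
At the Nash equilibrium everyone contributes 53. Group total payoff = 9 × (53 × 0.47 + 5.4 × 53) = 2799.99.

2799.99 dollars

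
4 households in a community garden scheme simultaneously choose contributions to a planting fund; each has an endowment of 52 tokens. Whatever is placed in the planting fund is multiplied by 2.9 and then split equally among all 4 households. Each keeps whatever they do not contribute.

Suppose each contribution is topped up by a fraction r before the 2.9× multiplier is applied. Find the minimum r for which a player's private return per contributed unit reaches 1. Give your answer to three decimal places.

0.379

With matching at rate r, one contributed unit becomes (1 + r) in the planting fund and returns 2.9 × (1 + r) / 4 to the contributor.
Setting this equal to 1: 1 + r = 4/2.9 = 1.3793.
So the minimum matching rate is r = 1.3793 − 1 = 0.379.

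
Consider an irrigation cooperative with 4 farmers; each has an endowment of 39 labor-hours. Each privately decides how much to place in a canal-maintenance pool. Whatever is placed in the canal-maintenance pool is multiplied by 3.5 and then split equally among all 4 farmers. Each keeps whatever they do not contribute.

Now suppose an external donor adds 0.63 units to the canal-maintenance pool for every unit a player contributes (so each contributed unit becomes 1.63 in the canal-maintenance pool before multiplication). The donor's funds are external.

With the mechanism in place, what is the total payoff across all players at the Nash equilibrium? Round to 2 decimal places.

The effective private return per unit is now 3.5 × 1.63 / 4 = 1.4263 > 1, so every player's dominant strategy flips to full contribution.
So the Nash equilibrium is full contribution by all 4; the group earns 3.5 × 1.63 × 156 = 889.98.

889.98 labor-hours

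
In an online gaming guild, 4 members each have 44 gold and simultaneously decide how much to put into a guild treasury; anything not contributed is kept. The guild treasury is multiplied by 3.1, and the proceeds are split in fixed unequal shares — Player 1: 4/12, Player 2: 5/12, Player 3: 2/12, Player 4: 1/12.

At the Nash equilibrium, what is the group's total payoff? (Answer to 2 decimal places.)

For player j, contributing a unit is worthwhile iff 3.1 × (j's share) ≥ 1, i.e. iff j's share is at least 0.3226.
The shares above 0.3226 belong to Player 1 and Player 2, contributing 44 each; the remaining 2 contribute 0. Total contributed: 88.
The guild treasury pays out 3.1 × 88 = 272.80 in total (split across the unequal shares, but the aggregate is all that matters for the group sum).
The 2 free-riders keep 44 each, adding 88. Group total = 88 + 272.80 = 360.80.

360.80 gold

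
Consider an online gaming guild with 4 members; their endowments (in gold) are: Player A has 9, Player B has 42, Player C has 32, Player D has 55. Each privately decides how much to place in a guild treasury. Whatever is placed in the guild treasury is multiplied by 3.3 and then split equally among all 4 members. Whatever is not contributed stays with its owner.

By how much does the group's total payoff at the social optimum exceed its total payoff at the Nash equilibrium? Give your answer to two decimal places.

317.40 gold

The private return per contributed unit is 3.3/4 = 0.8250 < 1 for every player regardless of endowment, so the Nash equilibrium is zero contribution and the group total is Σ E_j = 9 + 42 + 32 + 55 = 138.
Each contributed unit returns 3.300 to the group, so the social optimum is full contribution by everyone: group total = 3.300 × 138 = 455.40.
Efficiency loss = (3.300 − 1) × 138 = 317.40.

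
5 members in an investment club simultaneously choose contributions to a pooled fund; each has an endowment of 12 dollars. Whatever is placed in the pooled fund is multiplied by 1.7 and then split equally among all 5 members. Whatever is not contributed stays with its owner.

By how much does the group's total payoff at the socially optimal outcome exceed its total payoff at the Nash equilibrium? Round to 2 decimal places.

Each contributed unit returns 1.7/5 = 0.3400 to its contributor — below 1 — so contributing 0 is dominant for every player. At the Nash equilibrium everyone keeps their 12, and the group total is 5 × 12 = 60.
Each contributed unit returns 1.700 to the group as a whole (0.3400 to each of 5 players), which exceeds 1, so the social optimum is full contribution: group total = 1.700 × 60 = 102.00.
Efficiency loss = 102.00 − 60 = 42.00.

42.00 dollars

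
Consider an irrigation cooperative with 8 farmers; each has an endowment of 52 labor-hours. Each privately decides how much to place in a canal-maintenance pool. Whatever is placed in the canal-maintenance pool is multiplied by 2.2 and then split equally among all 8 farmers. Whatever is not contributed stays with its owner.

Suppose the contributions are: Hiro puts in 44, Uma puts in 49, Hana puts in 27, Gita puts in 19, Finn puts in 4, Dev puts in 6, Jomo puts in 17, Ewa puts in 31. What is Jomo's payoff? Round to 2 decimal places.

89.18 labor-hours

Total contributed: 44 + 49 + 27 + 19 + 4 + 6 + 17 + 31 = 197.
Each receives 2.2 × 197 / 8 = 54.18 from the canal-maintenance pool.
Jomo keeps 52 − 17 = 35, so Jomo's payoff is 35 + 54.18 = 89.18.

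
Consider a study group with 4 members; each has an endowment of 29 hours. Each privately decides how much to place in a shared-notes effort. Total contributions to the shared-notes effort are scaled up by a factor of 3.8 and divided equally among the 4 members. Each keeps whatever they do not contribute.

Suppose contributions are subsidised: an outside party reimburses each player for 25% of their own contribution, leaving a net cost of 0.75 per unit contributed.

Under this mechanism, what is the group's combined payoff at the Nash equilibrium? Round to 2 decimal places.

469.80 hours

With the mechanism, a contributed unit returns (3.8/4) / 0.75 = 1.2667 per unit of net cost to the contributor — now above 1 — so contributing fully is weakly dominant for every player.
At the Nash equilibrium everyone contributes 29. Group total payoff = 4 × (29 × 0.25 + 3.8 × 29) = 469.80.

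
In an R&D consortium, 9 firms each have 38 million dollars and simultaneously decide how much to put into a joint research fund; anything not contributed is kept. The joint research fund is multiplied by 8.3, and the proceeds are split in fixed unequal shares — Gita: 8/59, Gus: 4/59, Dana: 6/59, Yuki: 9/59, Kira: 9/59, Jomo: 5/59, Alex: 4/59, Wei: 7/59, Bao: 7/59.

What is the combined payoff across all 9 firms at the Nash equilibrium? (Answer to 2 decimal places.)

1174.20 million dollars

For player j, contributing a unit is worthwhile iff 8.3 × (j's share) ≥ 1, i.e. iff j's share is at least 0.1205.
Gita, Yuki and Kira clear that bar, contributing 38 each; the remaining 6 contribute 0. Total contributed: 114.
The joint research fund pays out 8.3 × 114 = 946.20 in total (split across the unequal shares, but the aggregate is all that matters for the group sum).
The 6 free-riders keep 38 each, adding 228. Group total = 228 + 946.20 = 1174.20.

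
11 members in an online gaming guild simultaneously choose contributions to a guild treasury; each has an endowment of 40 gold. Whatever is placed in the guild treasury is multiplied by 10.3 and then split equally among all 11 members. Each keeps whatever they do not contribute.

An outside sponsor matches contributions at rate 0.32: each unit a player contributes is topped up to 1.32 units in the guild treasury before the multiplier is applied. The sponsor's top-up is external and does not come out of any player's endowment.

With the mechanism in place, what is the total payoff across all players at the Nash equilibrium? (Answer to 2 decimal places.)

The effective private return per unit is now 10.3 × 1.32 / 11 = 1.2360 > 1, so every player's dominant strategy flips to full contribution.
At the Nash equilibrium everyone contributes 40. Group total payoff = 10.3 × 1.32 × 440 = 5982.24.

5982.24 gold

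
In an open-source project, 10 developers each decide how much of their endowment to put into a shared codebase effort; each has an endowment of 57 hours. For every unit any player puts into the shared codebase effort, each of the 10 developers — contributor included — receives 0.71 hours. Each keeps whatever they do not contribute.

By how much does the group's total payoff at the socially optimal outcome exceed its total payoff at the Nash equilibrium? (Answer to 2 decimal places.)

The private return per contributed unit is 0.71 < 1, so contributing 0 is dominant for every player. At the Nash equilibrium everyone keeps their 57, and the group total is 10 × 57 = 570.
Each contributed unit returns 7.100 to the group as a whole (0.71 to each of 10 players), which exceeds 1, so the social optimum is full contribution: group total = 7.100 × 570 = 4047.00.
Efficiency loss = 4047.00 − 570 = 3477.00.

3477.00 hours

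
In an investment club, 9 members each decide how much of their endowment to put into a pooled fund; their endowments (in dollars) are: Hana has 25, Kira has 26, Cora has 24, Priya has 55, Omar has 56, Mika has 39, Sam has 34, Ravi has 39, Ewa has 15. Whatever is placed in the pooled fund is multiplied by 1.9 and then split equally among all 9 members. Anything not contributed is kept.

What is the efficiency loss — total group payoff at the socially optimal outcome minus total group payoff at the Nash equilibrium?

281.70 dollars

The private return per contributed unit is 1.9/9 = 0.2111 < 1 for every player regardless of endowment, so the Nash equilibrium is zero contribution and the group total is Σ E_j = 25 + 26 + 24 + 55 + 56 + 39 + 34 + 39 + 15 = 313.
Each contributed unit returns 1.900 to the group, so the social optimum is full contribution by everyone: group total = 1.900 × 313 = 594.70.
Efficiency loss = (1.900 − 1) × 313 = 281.70.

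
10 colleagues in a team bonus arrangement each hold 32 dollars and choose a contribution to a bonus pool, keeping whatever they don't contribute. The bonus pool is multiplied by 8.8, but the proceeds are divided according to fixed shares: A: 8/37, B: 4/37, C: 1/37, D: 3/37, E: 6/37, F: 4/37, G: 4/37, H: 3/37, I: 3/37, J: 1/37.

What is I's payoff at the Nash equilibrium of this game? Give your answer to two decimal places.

77.66 dollars

A player with share s gets back 8.8·s per unit contributed, so full contribution is dominant for anyone with s > 1/8.8 = 0.1136 and zero contribution is dominant for anyone below.
A and E clear that bar, contributing 32 each; the remaining 8 contribute 0. Total contributed: 64.
I keeps 32 and receives 8.8 × 64 × 3/37 = 45.66 from the bonus pool, for a payoff of 77.66.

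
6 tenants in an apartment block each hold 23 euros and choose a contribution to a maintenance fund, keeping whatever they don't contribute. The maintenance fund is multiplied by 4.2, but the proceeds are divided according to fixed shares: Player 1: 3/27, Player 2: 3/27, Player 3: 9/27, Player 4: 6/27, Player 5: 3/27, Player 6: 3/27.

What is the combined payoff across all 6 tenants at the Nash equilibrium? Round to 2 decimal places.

Player j's private return per contributed unit is 4.2 × (j's share). Contributing is weakly dominant for j when that share is at least 1/4.2 = 0.2381, and contributing 0 is dominant otherwise.
Only Player 3 (9/27) clears that bar, contributing 23; the remaining 5 contribute 0. Total contributed: 23.
The maintenance fund pays out 4.2 × 23 = 96.60 in total (split across the unequal shares, but the aggregate is all that matters for the group sum).
The 5 free-riders keep 23 each, adding 115. Group total = 115 + 96.60 = 211.60.

211.60 euros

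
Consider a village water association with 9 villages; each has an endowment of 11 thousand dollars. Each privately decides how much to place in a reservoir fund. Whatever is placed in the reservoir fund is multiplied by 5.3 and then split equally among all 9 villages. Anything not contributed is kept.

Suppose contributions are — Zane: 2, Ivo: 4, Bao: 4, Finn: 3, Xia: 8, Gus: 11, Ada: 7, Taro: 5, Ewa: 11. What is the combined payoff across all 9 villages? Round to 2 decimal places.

335.50 thousand dollars

Total contributed: 2 + 4 + 4 + 3 + 8 + 11 + 7 + 5 + 11 = 55; total kept: 9 × 11 − 55 = 44.
The reservoir fund pays out 5.3 × 55 = 291.50 in aggregate.
Group total = 44 + 291.50 = 335.50.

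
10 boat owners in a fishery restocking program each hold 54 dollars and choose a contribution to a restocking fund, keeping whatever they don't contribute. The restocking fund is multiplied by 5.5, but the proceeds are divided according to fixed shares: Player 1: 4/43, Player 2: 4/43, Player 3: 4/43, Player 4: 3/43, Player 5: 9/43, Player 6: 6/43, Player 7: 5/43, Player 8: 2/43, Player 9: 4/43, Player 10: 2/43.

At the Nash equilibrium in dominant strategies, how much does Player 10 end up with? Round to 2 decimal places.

Each unit j contributes comes back to j as 5.5 × (j's share), so j prefers to contribute only if that share exceeds 1/5.5 = 0.1818; otherwise keeping the unit dominates.
Player 5 alone (share 9/43) is above the threshold, contributing 54; the remaining 9 contribute 0. Total contributed: 54.
Player 10 keeps 54 and receives 5.5 × 54 × 2/43 = 13.81 from the restocking fund, for a payoff of 67.81.

67.81 dollars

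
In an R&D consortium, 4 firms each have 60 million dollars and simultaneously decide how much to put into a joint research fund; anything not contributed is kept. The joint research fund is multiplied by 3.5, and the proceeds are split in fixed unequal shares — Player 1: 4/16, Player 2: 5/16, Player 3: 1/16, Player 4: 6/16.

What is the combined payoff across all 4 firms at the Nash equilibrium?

540.00 million dollars

Each unit j contributes comes back to j as 3.5 × (j's share), so j prefers to contribute only if that share exceeds 1/3.5 = 0.2857; otherwise keeping the unit dominates.
Player 2 and Player 4 clear that bar, contributing 60 each; the remaining 2 contribute 0. Total contributed: 120.
The joint research fund pays out 3.5 × 120 = 420.00 in total (split across the unequal shares, but the aggregate is all that matters for the group sum).
The 2 free-riders keep 60 each, adding 120. Group total = 120 + 420.00 = 540.00.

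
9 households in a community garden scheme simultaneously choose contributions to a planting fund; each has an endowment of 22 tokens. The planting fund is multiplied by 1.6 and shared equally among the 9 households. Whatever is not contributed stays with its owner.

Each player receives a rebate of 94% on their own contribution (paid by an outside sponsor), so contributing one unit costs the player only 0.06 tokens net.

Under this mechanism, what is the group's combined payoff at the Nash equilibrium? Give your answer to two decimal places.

502.92 tokens

The effective private return per unit is now (1.6/9) / 0.06 = 2.9630 > 1, so every player's dominant strategy flips to full contribution.
At the Nash equilibrium everyone contributes 22. Group total payoff = 9 × (22 × 0.94 + 1.6 × 22) = 502.92.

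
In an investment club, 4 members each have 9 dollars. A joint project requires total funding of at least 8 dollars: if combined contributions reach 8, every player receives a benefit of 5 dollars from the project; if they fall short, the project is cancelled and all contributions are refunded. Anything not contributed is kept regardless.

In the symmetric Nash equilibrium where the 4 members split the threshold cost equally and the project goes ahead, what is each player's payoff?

12 dollars

Equal share of the threshold: 8/4 = 2.
At this profile no one gains by cutting their contribution: any cut drops the total below 8, the project is cancelled, contributions are refunded, and the deviator ends with 9, which is less than 9 − 2 + 5 = 12. Contributing more than 2 just wastes the excess. So contributing exactly 2 is a best response.
Each player's payoff: 9 − 2 + 5 = 12.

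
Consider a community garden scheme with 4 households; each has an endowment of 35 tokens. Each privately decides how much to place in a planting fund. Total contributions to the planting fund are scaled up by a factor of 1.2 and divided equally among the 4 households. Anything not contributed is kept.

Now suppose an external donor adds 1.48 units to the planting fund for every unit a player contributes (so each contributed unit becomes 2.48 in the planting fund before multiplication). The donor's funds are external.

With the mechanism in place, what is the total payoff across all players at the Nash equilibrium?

Even with the mechanism, each unit contributed returns only 1.2 × 2.48 / 4 = 0.7440 per unit of net cost, so contributing nothing is still dominant.
At the Nash equilibrium no one contributes; group total payoff = 4 × 35 = 140.

140.00 tokens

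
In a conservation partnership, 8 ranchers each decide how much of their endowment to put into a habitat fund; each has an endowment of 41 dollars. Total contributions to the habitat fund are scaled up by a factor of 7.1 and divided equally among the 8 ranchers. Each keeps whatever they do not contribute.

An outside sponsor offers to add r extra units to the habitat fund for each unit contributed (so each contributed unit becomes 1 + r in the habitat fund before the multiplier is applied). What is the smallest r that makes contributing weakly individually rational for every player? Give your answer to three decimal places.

With matching at rate r, one contributed unit becomes (1 + r) in the habitat fund and returns 7.1 × (1 + r) / 8 to the contributor.
Setting this equal to 1: 1 + r = 8/7.1 = 1.1268.
So the minimum matching rate is r = 1.1268 − 1 = 0.127.

0.127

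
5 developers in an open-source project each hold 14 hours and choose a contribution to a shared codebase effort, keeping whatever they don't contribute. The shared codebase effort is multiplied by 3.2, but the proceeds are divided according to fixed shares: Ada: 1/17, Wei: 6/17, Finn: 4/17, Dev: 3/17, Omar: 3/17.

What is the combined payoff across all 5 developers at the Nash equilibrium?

Player j's private return per contributed unit is 3.2 × (j's share). Contributing is weakly dominant for j when that share is at least 1/3.2 = 0.3125, and contributing 0 is dominant otherwise.
The only share above 0.3125 is Wei's 6/17, contributing 14; the remaining 4 contribute 0. Total contributed: 14.
The shared codebase effort pays out 3.2 × 14 = 44.80 in total (split across the unequal shares, but the aggregate is all that matters for the group sum).
The 4 free-riders keep 14 each, adding 56. Group total = 56 + 44.80 = 100.80.

100.80 hours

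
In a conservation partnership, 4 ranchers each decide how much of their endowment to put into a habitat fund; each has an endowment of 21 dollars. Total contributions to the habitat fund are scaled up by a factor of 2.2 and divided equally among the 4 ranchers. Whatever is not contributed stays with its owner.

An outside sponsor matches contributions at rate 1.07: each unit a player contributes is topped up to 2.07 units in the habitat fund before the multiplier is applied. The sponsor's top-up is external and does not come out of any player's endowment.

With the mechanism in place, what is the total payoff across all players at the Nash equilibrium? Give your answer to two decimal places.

The effective private return per unit is now 2.2 × 2.07 / 4 = 1.1385 > 1, so every player's dominant strategy flips to full contribution.
At the Nash equilibrium everyone contributes 21. Group total payoff = 2.2 × 2.07 × 84 = 382.54.

382.54 dollars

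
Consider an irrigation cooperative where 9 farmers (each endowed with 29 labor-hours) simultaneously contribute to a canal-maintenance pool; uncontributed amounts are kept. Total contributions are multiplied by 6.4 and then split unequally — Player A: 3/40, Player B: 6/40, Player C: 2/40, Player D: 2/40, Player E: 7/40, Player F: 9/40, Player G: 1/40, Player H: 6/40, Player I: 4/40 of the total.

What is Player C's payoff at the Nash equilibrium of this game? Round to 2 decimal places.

For player j, contributing a unit is worthwhile iff 6.4 × (j's share) ≥ 1, i.e. iff j's share is at least 0.1563.
Player E and Player F clear that bar, contributing 29 each; the remaining 7 contribute 0. Total contributed: 58.
Player C keeps 29 and receives 6.4 × 58 × 2/40 = 18.56 from the canal-maintenance pool, for a payoff of 47.56.

47.56 labor-hours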